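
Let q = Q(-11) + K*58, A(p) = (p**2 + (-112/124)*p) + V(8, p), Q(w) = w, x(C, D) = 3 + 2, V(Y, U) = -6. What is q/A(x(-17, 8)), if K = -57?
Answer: -102827/449 ≈ -229.01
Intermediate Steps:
x(C, D) = 5
A(p) = -6 + p**2 - 28*p/31 (A(p) = (p**2 + (-112/124)*p) - 6 = (p**2 + (-112*1/124)*p) - 6 = (p**2 - 28*p/31) - 6 = -6 + p**2 - 28*p/31)
q = -3317 (q = -11 - 57*58 = -11 - 3306 = -3317)
q/A(x(-17, 8)) = -3317/(-6 + 5**2 - 28/31*5) = -3317/(-6 + 25 - 140/31) = -3317/449/31 = -3317*31/449 = -102827/449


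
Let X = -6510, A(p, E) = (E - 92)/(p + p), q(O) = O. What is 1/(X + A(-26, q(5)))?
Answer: -52/338433 ≈ -0.00015365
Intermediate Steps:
A(p, E) = (-92 + E)/(2*p) (A(p, E) = (-92 + E)/((2*p)) = (-92 + E)*(1/(2*p)) = (-92 + E)/(2*p))
1/(X + A(-26, q(5))) = 1/(-6510 + (1/2)*(-92 + 5)/(-26)) = 1/(-6510 + (1/2)*(-1/26)*(-87)) = 1/(-6510 + 87/52) = 1/(-338433/52) = -52/338433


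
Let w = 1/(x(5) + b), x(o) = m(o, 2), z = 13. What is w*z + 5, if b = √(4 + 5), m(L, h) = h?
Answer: 38/5 ≈ 7.6000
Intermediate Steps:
x(o) = 2
b = 3 (b = √9 = 3)
w = ⅕ (w = 1/(2 + 3) = 1/5 = ⅕ ≈ 0.20000)
w*z + 5 = (⅕)*13 + 5 = 13/5 + 5 = 38/5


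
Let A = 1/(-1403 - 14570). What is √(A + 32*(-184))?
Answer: 5*I*√60089803053/15973 ≈ 76.733*I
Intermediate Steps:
A = -1/15973 (A = 1/(-15973) = -1/15973 ≈ -6.2606e-5)
√(A + 32*(-184)) = √(-1/15973 + 32*(-184)) = √(-1/15973 - 5888) = √(-94049025/15973) = 5*I*√60089803053/15973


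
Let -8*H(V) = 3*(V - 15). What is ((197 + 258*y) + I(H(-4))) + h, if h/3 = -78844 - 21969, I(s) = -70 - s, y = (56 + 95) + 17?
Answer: -2071801/8 ≈ -2.5898e+5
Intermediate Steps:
H(V) = 45/8 - 3*V/8 (H(V) = -3*(V - 15)/8 = -3*(-15 + V)/8 = -(-45 + 3*V)/8 = 45/8 - 3*V/8)
y = 168 (y = 151 + 17 = 168)
h = -302439 (h = 3*(-78844 - 21969) = 3*(-100813) = -302439)
((197 + 258*y) + I(H(-4))) + h = ((197 + 258*168) + (-70 - (45/8 - 3/8*(-4)))) - 302439 = ((197 + 43344) + (-70 - (45/8 + 3/2))) - 302439 = (43541 + (-70 - 1*57/8)) - 302439 = (43541 + (-70 - 57/8)) - 302439 = (43541 - 617/8) - 302439 = 347711/8 - 302439 = -2071801/8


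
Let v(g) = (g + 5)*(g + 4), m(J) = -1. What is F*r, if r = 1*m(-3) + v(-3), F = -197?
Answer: -197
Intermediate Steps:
v(g) = (4 + g)*(5 + g) (v(g) = (5 + g)*(4 + g) = (4 + g)*(5 + g))
r = 1 (r = 1*(-1) + (20 + (-3)² + 9*(-3)) = -1 + (20 + 9 - 27) = -1 + 2 = 1)
F*r = -197*1 = -197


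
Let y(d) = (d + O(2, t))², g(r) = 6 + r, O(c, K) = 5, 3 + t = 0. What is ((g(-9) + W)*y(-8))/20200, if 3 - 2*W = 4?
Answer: -63/40400 ≈ -0.0015594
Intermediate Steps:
t = -3 (t = -3 + 0 = -3)
W = -½ (W = 3/2 - ½*4 = 3/2 - 2 = -½ ≈ -0.50000)
y(d) = (5 + d)² (y(d) = (d + 5)² = (5 + d)²)
((g(-9) + W)*y(-8))/20200 = (((6 - 9) - ½)*(5 - 8)²)/20200 = ((-3 - ½)*(-3)²)*(1/20200) = -7/2*9*(1/20200) = -63/2*1/20200 = -63/40400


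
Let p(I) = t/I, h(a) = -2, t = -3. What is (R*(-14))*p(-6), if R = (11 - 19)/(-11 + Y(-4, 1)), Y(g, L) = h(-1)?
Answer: -56/13 ≈ -4.3077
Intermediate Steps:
Y(g, L) = -2
p(I) = -3/I
R = 8/13 (R = (11 - 19)/(-11 - 2) = -8/(-13) = -8*(-1/13) = 8/13 ≈ 0.61539)
(R*(-14))*p(-6) = ((8/13)*(-14))*(-3/(-6)) = -(-336)*(-1)/(13*6) = -112/13*1/2 = -56/13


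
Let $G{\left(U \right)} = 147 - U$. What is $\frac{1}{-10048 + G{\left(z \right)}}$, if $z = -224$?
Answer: $- \frac{1}{9677} \approx -0.00010334$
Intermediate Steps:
$\frac{1}{-10048 + G{\left(z \right)}} = \frac{1}{-10048 + \left(147 - -224\right)} = \frac{1}{-10048 + \left(147 + 224\right)} = \frac{1}{-10048 + 371} = \frac{1}{-9677} = - \frac{1}{9677}$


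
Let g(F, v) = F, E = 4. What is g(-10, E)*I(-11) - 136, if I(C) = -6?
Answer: -76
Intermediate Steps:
g(-10, E)*I(-11) - 136 = -10*(-6) - 136 = 60 - 136 = -76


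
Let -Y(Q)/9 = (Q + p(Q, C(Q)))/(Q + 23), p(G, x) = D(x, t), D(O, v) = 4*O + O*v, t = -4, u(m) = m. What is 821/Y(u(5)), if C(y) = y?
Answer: -22988/45 ≈ -510.84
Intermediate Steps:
p(G, x) = 0 (p(G, x) = x*(4 - 4) = x*0 = 0)
Y(Q) = -9*Q/(23 + Q) (Y(Q) = -9*(Q + 0)/(Q + 23) = -9*Q/(23 + Q))
821/Y(u(5)) = 821/((-9*5/(23 + 5))) = 821/((-9*5/28)) = 821/((-9*5*1/28)) = 821/(-45/28) = 821*(-28/45) = -22988/45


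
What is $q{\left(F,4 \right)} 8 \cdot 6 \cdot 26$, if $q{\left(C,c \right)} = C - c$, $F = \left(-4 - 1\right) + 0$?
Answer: $-11232$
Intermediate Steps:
$F = -5$ ($F = -5 + 0 = -5$)
$q{\left(F,4 \right)} 8 \cdot 6 \cdot 26 = \left(-5 - 4\right) 8 \cdot 6 \cdot 26 = \left(-5 - 4\right) 48 \cdot 26 = \left(-9\right) 48 \cdot 26 = \left(-432\right) 26 = -11232$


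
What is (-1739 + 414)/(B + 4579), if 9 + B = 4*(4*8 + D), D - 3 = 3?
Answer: -1325/4722 ≈ -0.28060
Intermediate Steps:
D = 6 (D = 3 + 3 = 6)
B = 143 (B = -9 + 4*(4*8 + 6) = -9 + 4*(32 + 6) = -9 + 4*38 = -9 + 152 = 143)
(-1739 + 414)/(B + 4579) = (-1739 + 414)/(143 + 4579) = -1325/4722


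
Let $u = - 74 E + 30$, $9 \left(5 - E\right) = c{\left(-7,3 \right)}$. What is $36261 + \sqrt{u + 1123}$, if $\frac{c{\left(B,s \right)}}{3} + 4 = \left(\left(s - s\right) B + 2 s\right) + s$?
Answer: $36261 + \frac{\sqrt{8157}}{3} \approx 36291.0$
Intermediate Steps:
$c{\left(B,s \right)} = -12 + 9 s$ ($c{\left(B,s \right)} = -12 + 3 \left(\left(\left(s - s\right) B + 2 s\right) + s\right) = -12 + 3 \left(\left(0 B + 2 s\right) + s\right) = -12 + 3 \left(\left(0 + 2 s\right) + s\right) = -12 + 3 \left(2 s + s\right) = -12 + 3 \cdot 3 s = -12 + 9 s$)
$E = \frac{10}{3}$ ($E = 5 - \frac{-12 + 9 \cdot 3}{9} = 5 - \frac{-12 + 27}{9} = 5 - \frac{5}{3} = \frac{10}{3} \approx 3.3333$)
$u = - \frac{650}{3}$ ($u = \left(-74\right) \frac{10}{3} + 30 = - \frac{740}{3} + 30 = - \frac{650}{3} \approx -216.67$)
$36261 + \sqrt{u + 1123} = 36261 + \sqrt{- \frac{650}{3} + 1123} = 36261 + \sqrt{\frac{2719}{3}} = 36261 + \frac{\sqrt{8157}}{3}$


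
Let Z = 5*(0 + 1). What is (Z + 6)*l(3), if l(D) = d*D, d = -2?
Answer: -66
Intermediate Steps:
l(D) = -2*D
Z = 5 (Z = 5*1 = 5)
(Z + 6)*l(3) = (5 + 6)*(-2*3) = 11*(-6) = -66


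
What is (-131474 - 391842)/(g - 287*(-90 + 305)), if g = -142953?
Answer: 261658/102329 ≈ 2.5570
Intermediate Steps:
(-131474 - 391842)/(g - 287*(-90 + 305)) = (-131474 - 391842)/(-142953 - 287*(-90 + 305)) = -523316/(-142953 - 287*215) = -523316/(-142953 - 61705) = -523316/(-204658) = -523316*(-1/204658) = 261658/102329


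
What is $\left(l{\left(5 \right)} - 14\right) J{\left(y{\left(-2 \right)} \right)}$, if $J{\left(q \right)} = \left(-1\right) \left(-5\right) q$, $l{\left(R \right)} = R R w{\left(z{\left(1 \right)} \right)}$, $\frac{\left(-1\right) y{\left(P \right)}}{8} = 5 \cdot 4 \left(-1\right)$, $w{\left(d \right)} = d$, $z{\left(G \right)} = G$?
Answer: $8800$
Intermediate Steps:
$y{\left(P \right)} = 160$ ($y{\left(P \right)} = - 8 \cdot 5 \cdot 4 \left(-1\right) = - 8 \cdot 20 \left(-1\right) = \left(-8\right) \left(-20\right) = 160$)
$l{\left(R \right)} = R^{2}$ ($l{\left(R \right)} = R R 1 = R^{2} \cdot 1 = R^{2}$)
$J{\left(q \right)} = 5 q$
$\left(l{\left(5 \right)} - 14\right) J{\left(y{\left(-2 \right)} \right)} = \left(5^{2} - 14\right) 5 \cdot 160 = \left(25 - 14\right) 800 = 11 \cdot 800 = 8800$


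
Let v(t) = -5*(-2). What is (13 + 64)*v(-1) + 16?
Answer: 786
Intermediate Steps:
v(t) = 10
(13 + 64)*v(-1) + 16 = (13 + 64)*10 + 16 = 77*10 + 16 = 770 + 16 = 786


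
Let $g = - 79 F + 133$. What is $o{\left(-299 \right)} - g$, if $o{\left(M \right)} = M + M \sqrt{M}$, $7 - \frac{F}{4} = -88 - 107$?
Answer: $63400 - 299 i \sqrt{299} \approx 63400.0 - 5170.2 i$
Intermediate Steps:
$F = 808$ ($F = 28 - 4 \left(-88 - 107\right) = 28 - -780 = 28 + 780 = 808$)
$o{\left(M \right)} = M + M^{\frac{3}{2}}$
$g = -63699$ ($g = \left(-79\right) 808 + 133 = -63832 + 133 = -63699$)
$o{\left(-299 \right)} - g = \left(-299 + \left(-299\right)^{\frac{3}{2}}\right) - -63699 = \left(-299 - 299 i \sqrt{299}\right) + 63699 = 63400 - 299 i \sqrt{299}$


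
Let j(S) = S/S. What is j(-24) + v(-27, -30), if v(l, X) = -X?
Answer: 31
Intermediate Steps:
j(S) = 1
j(-24) + v(-27, -30) = 1 - 1*(-30) = 1 + 30 = 31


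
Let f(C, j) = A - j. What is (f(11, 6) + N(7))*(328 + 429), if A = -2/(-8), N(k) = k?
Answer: 3785/4 ≈ 946.25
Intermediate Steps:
A = ¼ (A = -2*(-⅛) = ¼ ≈ 0.25000)
f(C, j) = ¼ - j
(f(11, 6) + N(7))*(328 + 429) = ((¼ - 1*6) + 7)*(328 + 429) = ((¼ - 6) + 7)*757 = (-23/4 + 7)*757 = (5/4)*757 = 3785/4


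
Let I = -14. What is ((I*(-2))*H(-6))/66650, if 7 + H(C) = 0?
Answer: -98/33325 ≈ -0.0029407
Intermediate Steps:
H(C) = -7 (H(C) = -7 + 0 = -7)
((I*(-2))*H(-6))/66650 = (-14*(-2)*(-7))/66650 = (28*(-7))*(1/66650) = -196*1/66650 = -98/33325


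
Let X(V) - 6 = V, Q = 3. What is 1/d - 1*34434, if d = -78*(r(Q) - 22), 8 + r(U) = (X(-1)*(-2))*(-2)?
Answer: -26858519/780 ≈ -34434.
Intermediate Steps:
X(V) = 6 + V
r(U) = 12 (r(U) = -8 + ((6 - 1)*(-2))*(-2) = -8 + (5*(-2))*(-2) = -8 - 10*(-2) = -8 + 20 = 12)
d = 780 (d = -78*(12 - 22) = -78*(-10) = 780)
1/d - 1*34434 = 1/780 - 1*34434 = 1/780 - 34434 = -26858519/780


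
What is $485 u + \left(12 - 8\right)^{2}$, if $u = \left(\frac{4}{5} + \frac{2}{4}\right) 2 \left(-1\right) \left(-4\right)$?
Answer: $5060$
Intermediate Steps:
$u = \frac{52}{5}$ ($u = \left(4 \cdot \frac{1}{5} + 2 \cdot \frac{1}{4}\right) \left(\left(-2\right) \left(-4\right)\right) = \left(\frac{4}{5} + \frac{1}{2}\right) 8 = \frac{13}{10} \cdot 8 = \frac{52}{5} \approx 10.4$)
$485 u + \left(12 - 8\right)^{2} = 485 \cdot \frac{52}{5} + \left(12 - 8\right)^{2} = 5044 + 4^{2} = 5044 + 16 = 5060$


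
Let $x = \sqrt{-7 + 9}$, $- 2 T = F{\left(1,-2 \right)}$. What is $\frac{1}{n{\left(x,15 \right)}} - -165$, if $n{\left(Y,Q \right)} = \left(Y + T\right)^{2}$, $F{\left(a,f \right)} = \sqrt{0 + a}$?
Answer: $\frac{8121}{49} + \frac{16 \sqrt{2}}{49} \approx 166.2$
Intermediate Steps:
$F{\left(a,f \right)} = \sqrt{a}$
$T = - \frac{1}{2}$ ($T = - \frac{\sqrt{1}}{2} = \left(- \frac{1}{2}\right) 1 = - \frac{1}{2} \approx -0.5$)
$x = \sqrt{2} \approx 1.4142$
$n{\left(Y,Q \right)} = \left(- \frac{1}{2} + Y\right)^{2}$ ($n{\left(Y,Q \right)} = \left(Y - \frac{1}{2}\right)^{2} = \left(- \frac{1}{2} + Y\right)^{2}$)
$\frac{1}{n{\left(x,15 \right)}} - -165 = \frac{1}{\frac{1}{4} \left(-1 + 2 \sqrt{2}\right)^{2}} - -165 = \frac{4}{\left(-1 + 2 \sqrt{2}\right)^{2}} + 165 = 165 + \frac{4}{\left(-1 + 2 \sqrt{2}\right)^{2}}$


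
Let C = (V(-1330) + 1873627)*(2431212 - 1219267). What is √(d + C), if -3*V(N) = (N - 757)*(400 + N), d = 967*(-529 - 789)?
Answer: √1486639543359 ≈ 1.2193e+6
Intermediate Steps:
d = -1274506 (d = 967*(-1318) = -1274506)
V(N) = -(-757 + N)*(400 + N)/3 (V(N) = -(N - 757)*(400 + N)/3 = -(-757 + N)*(400 + N)/3)
C = 1486640817865 (C = ((302800/3 + 119*(-1330) - ⅓*(-1330)²) + 1873627)*(2431212 - 1219267) = ((302800/3 - 158270 - ⅓*1768900) + 1873627)*1211945 = ((302800/3 - 158270 - 1768900/3) + 1873627)*1211945 = (-646970 + 1873627)*1211945 = 1226657*1211945 = 1486640817865)
√(d + C) = √(-1274506 + 1486640817865) = √1486639543359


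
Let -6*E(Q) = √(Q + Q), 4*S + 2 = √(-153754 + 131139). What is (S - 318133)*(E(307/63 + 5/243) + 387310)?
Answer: -(1272534 - I*√22615)*(219604770 - √87402)/2268 ≈ -1.2322e+11 + 1.4561e+7*I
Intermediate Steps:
S = -½ + I*√22615/4 (S = -½ + √(-153754 + 131139)/4 = -½ + √(-22615)/4 = -½ + (I*√22615)/4 = -½ + I*√22615/4 ≈ -0.5 + 37.596*I)
E(Q) = -√2*√Q/6 (E(Q) = -√(Q + Q)/6 = -√2*√Q/6)
(S - 318133)*(E(307/63 + 5/243) + 387310) = ((-½ + I*√22615/4) - 318133)*(-√2*√(307/63 + 5/243)/6 + 387310) = (-636267/2 + I*√22615/4)*(-√2*√(307*(1/63) + 5*(1/243))/6 + 387310) = (-636267/2 + I*√22615/4)*(-√2*√(307/63 + 5/243)/6 + 387310) = (-636267/2 + I*√22615/4)*(-√2*√(8324/1701)/6 + 387310) = (-636267/2 + I*√22615/4)*(-√2*2*√43701/189/6 + 387310) = (-636267/2 + I*√22615/4)*(-√87402/567 + 387310) = (-636267/2 + I*√22615/4)*(387310 - √87402/567) = (387310 - √87402/567)*(-636267/2 + I*√22615/4)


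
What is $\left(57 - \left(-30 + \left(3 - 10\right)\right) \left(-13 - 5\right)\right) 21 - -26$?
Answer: $-12763$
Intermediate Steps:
$\left(57 - \left(-30 + \left(3 - 10\right)\right) \left(-13 - 5\right)\right) 21 - -26 = \left(57 - \left(-30 - 7\right) \left(-18\right)\right) 21 + 26 = \left(57 - \left(-37\right) \left(-18\right)\right) 21 + 26 = \left(57 - 666\right) 21 + 26 = \left(-609\right) 21 + 26 = -12789 + 26 = -12763$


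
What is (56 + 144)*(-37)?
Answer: -7400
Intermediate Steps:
(56 + 144)*(-37) = 200*(-37) = -7400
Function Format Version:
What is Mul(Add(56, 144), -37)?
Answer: -7400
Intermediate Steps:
Mul(Add(56, 144), -37) = Mul(200, -37) = -7400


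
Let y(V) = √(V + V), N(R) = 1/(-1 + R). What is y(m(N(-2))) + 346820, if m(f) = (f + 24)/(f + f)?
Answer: 346820 + I*√71 ≈ 3.4682e+5 + 8.4261*I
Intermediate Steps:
m(f) = (24 + f)/(2*f) (m(f) = (24 + f)/((2*f)) = (24 + f)*(1/(2*f)) = (24 + f)/(2*f))
y(V) = √2*√V (y(V) = √(2*V) = √2*√V)
y(m(N(-2))) + 346820 = √2*√((24 + 1/(-1 - 2))/(2*(1/(-1 - 2)))) + 346820 = √2*√((24 + 1/(-3))/(2*(1/(-3)))) + 346820 = √2*√((24 - ⅓)/(2*(-⅓))) + 346820 = √2*√((½)*(-3)*(71/3)) + 346820 = √2*√(-71/2) + 346820 = √2*(I*√142/2) + 346820 = I*√71 + 346820 = 346820 + I*√71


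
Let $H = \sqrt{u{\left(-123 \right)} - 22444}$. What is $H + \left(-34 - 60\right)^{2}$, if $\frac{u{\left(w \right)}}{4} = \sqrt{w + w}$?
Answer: $8836 + 2 \sqrt{-5611 + i \sqrt{246}} \approx 8836.2 + 149.81 i$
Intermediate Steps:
$u{\left(w \right)} = 4 \sqrt{2} \sqrt{w}$ ($u{\left(w \right)} = 4 \sqrt{w + w} = 4 \sqrt{2 w} = 4 \sqrt{2} \sqrt{w}$)
$H = \sqrt{-22444 + 4 i \sqrt{246}}$ ($H = \sqrt{4 \sqrt{2} \sqrt{-123} - 22444} = \sqrt{4 \sqrt{2} i \sqrt{123} - 22444} = \sqrt{4 i \sqrt{246} - 22444} = \sqrt{-22444 + 4 i \sqrt{246}} \approx 0.209 + 149.81 i$)
$H + \left(-34 - 60\right)^{2} = 2 \sqrt{-5611 + i \sqrt{246}} + \left(-34 - 60\right)^{2} = 2 \sqrt{-5611 + i \sqrt{246}} + \left(-94\right)^{2} = 2 \sqrt{-5611 + i \sqrt{246}} + 8836 = 8836 + 2 \sqrt{-5611 + i \sqrt{246}}$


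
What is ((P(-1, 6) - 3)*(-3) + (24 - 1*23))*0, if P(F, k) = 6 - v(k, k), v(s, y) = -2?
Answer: 0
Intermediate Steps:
P(F, k) = 8 (P(F, k) = 6 - 1*(-2) = 6 + 2 = 8)
((P(-1, 6) - 3)*(-3) + (24 - 1*23))*0 = ((8 - 3)*(-3) + (24 - 1*23))*0 = (5*(-3) + (24 - 23))*0 = (-15 + 1)*0 = -14*0 = 0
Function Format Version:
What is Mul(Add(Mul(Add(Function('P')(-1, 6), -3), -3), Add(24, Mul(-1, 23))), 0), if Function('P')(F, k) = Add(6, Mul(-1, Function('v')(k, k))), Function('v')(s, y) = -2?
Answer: 0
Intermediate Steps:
Function('P')(F, k) = 8 (Function('P')(F, k) = Add(6, Mul(-1, -2)) = Add(6, 2) = 8)
Mul(Add(Mul(Add(Function('P')(-1, 6), -3), -3), Add(24, Mul(-1, 23))), 0) = Mul(Add(Mul(Add(8, -3), -3), Add(24, Mul(-1, 23))), 0) = Mul(Add(Mul(5, -3), Add(24, -23)), 0) = Mul(Add(-15, 1), 0) = Mul(-14, 0) = 0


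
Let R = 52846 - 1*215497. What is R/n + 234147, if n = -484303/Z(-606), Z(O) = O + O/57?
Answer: 2152658177163/9201757 ≈ 2.3394e+5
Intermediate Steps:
R = -162651 (R = 52846 - 215497 = -162651)
Z(O) = 58*O/57 (Z(O) = O + O*(1/57) = O + O/57 = 58*O/57)
n = 9201757/11716 (n = -484303/((58/57)*(-606)) = -484303/(-11716/19) = -484303*(-19/11716) = 9201757/11716 ≈ 785.40)
R/n + 234147 = -162651/9201757/11716 + 234147 = -162651*11716/9201757 + 234147 = -1905619116/9201757 + 234147 = 2152658177163/9201757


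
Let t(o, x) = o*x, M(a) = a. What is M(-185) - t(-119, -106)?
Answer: -12799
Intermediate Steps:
M(-185) - t(-119, -106) = -185 - (-119)*(-106) = -185 - 1*12614 = -185 - 12614 = -12799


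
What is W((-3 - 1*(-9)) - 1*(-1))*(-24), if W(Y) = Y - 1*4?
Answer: -72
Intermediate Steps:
W(Y) = -4 + Y (W(Y) = Y - 4 = -4 + Y)
W((-3 - 1*(-9)) - 1*(-1))*(-24) = (-4 + ((-3 - 1*(-9)) - 1*(-1)))*(-24) = (-4 + ((-3 + 9) + 1))*(-24) = (-4 + (6 + 1))*(-24) = (-4 + 7)*(-24) = 3*(-24) = -72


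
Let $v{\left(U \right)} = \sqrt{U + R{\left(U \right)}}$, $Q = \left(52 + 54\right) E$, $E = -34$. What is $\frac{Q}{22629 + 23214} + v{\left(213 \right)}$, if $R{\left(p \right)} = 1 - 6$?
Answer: $- \frac{3604}{45843} + 4 \sqrt{13} \approx 14.344$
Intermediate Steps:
$Q = -3604$ ($Q = \left(52 + 54\right) \left(-34\right) = 106 \left(-34\right) = -3604$)
$R{\left(p \right)} = -5$ ($R{\left(p \right)} = 1 - 6 = -5$)
$v{\left(U \right)} = \sqrt{-5 + U}$ ($v{\left(U \right)} = \sqrt{U - 5} = \sqrt{-5 + U}$)
$\frac{Q}{22629 + 23214} + v{\left(213 \right)} = - \frac{3604}{22629 + 23214} + \sqrt{-5 + 213} = - \frac{3604}{45843} + \sqrt{208} = \left(-3604\right) \frac{1}{45843} + 4 \sqrt{13} = - \frac{3604}{45843} + 4 \sqrt{13}$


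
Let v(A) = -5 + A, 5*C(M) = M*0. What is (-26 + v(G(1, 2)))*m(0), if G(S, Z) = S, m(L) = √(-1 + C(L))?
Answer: -30*I ≈ -30.0*I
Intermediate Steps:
C(M) = 0 (C(M) = (M*0)/5 = (⅕)*0 = 0)
m(L) = I (m(L) = √(-1 + 0) = √(-1) = I)
(-26 + v(G(1, 2)))*m(0) = (-26 + (-5 + 1))*I = (-26 - 4)*I = -30*I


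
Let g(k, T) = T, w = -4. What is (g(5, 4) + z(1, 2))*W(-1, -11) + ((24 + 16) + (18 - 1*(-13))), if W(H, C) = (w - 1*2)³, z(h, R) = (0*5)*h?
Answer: -793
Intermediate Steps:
z(h, R) = 0 (z(h, R) = 0*h = 0)
W(H, C) = -216 (W(H, C) = (-4 - 1*2)³ = (-4 - 2)³ = (-6)³ = -216)
(g(5, 4) + z(1, 2))*W(-1, -11) + ((24 + 16) + (18 - 1*(-13))) = (4 + 0)*(-216) + ((24 + 16) + (18 - 1*(-13))) = 4*(-216) + (40 + (18 + 13)) = -864 + (40 + 31) = -864 + 71 = -793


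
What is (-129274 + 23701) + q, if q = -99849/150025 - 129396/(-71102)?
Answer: -563071532507424/5333538775 ≈ -1.0557e+5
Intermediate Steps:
q = 6156585651/5333538775 (q = -99849*1/150025 - 129396*(-1/71102) = -99849/150025 + 64698/35551 = 6156585651/5333538775 ≈ 1.1543)
(-129274 + 23701) + q = (-129274 + 23701) + 6156585651/5333538775 = -105573 + 6156585651/5333538775 = -563071532507424/5333538775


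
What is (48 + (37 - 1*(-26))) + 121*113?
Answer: 13784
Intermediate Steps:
(48 + (37 - 1*(-26))) + 121*113 = (48 + (37 + 26)) + 13673 = (48 + 63) + 13673 = 111 + 13673 = 13784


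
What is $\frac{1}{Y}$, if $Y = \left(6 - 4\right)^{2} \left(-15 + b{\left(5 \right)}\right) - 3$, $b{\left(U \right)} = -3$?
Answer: $- \frac{1}{75} \approx -0.013333$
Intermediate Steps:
$Y = -75$ ($Y = \left(6 - 4\right)^{2} \left(-15 - 3\right) - 3 = 2^{2} \left(-18\right) - 3 = 4 \left(-18\right) - 3 = -72 - 3 = -75$)
$\frac{1}{Y} = \frac{1}{-75} = - \frac{1}{75}$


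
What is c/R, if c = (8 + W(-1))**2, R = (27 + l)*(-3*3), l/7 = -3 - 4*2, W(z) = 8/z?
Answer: 0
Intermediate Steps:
l = -77 (l = 7*(-3 - 4*2) = 7*(-3 - 8) = 7*(-11) = -77)
R = 450 (R = (27 - 77)*(-3*3) = -50*(-9) = 450)
c = 0 (c = (8 + 8/(-1))**2 = (8 + 8*(-1))**2 = (8 - 8)**2 = 0**2 = 0)
c/R = 0/450 = 0*(1/450) = 0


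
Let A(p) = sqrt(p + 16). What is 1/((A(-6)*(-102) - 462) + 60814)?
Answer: 7544/455282483 + 51*sqrt(10)/1821129932 ≈ 1.6658e-5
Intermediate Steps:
A(p) = sqrt(16 + p)
1/((A(-6)*(-102) - 462) + 60814) = 1/((sqrt(16 - 6)*(-102) - 462) + 60814) = 1/((sqrt(10)*(-102) - 462) + 60814) = 1/((-102*sqrt(10) - 462) + 60814) = 1/((-462 - 102*sqrt(10)) + 60814) = 1/(60352 - 102*sqrt(10))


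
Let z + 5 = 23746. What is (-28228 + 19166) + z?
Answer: 14679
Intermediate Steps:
z = 23741 (z = -5 + 23746 = 23741)
(-28228 + 19166) + z = (-28228 + 19166) + 23741 = -9062 + 23741 = 14679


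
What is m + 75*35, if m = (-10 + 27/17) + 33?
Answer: 45043/17 ≈ 2649.6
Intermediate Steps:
m = 418/17 (m = (-10 + 27*(1/17)) + 33 = (-10 + 27/17) + 33 = -143/17 + 33 = 418/17 ≈ 24.588)
m + 75*35 = 418/17 + 75*35 = 418/17 + 2625 = 45043/17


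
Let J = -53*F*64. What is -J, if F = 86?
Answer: 291712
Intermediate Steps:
J = -291712 (J = -53*86*64 = -4558*64 = -291712)
-J = -1*(-291712) = 291712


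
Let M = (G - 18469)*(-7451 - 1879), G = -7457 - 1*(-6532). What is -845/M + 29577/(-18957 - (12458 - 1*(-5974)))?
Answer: -356791468483/451026049452 ≈ -0.79107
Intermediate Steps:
G = -925 (G = -7457 + 6532 = -925)
M = 180946020 (M = (-925 - 18469)*(-7451 - 1879) = -19394*(-9330) = 180946020)
-845/M + 29577/(-18957 - (12458 - 1*(-5974))) = -845/180946020 + 29577/(-18957 - (12458 - 1*(-5974))) = -845*1/180946020 + 29577/(-18957 - (12458 + 5974)) = -169/36189204 + 29577/(-18957 - 1*18432) = -169/36189204 + 29577/(-18957 - 18432) = -169/36189204 + 29577/(-37389) = -169/36189204 + 29577*(-1/37389) = -169/36189204 - 9859/12463 = -356791468483/451026049452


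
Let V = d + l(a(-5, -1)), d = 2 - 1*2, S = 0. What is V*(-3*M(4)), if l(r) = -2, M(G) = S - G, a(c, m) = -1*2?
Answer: -24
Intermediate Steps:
a(c, m) = -2
M(G) = -G (M(G) = 0 - G = -G)
d = 0 (d = 2 - 2 = 0)
V = -2 (V = 0 - 2 = -2)
V*(-3*M(4)) = -(-6)*(-1*4) = -(-6)*(-4) = -2*12 = -24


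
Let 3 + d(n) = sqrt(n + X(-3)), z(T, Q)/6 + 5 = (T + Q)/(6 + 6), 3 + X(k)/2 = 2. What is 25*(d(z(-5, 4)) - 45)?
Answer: -1200 + 25*I*sqrt(130)/2 ≈ -1200.0 + 142.52*I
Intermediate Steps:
X(k) = -2 (X(k) = -6 + 2*2 = -6 + 4 = -2)
z(T, Q) = -30 + Q/2 + T/2 (z(T, Q) = -30 + 6*((T + Q)/(6 + 6)) = -30 + 6*((Q + T)/12) = -30 + 6*((Q + T)*(1/12)) = -30 + 6*(Q/12 + T/12) = -30 + (Q/2 + T/2) = -30 + Q/2 + T/2)
d(n) = -3 + sqrt(-2 + n) (d(n) = -3 + sqrt(n - 2) = -3 + sqrt(-2 + n))
25*(d(z(-5, 4)) - 45) = 25*((-3 + sqrt(-2 + (-30 + (1/2)*4 + (1/2)*(-5)))) - 45) = 25*((-3 + sqrt(-2 + (-30 + 2 - 5/2))) - 45) = 25*((-3 + sqrt(-2 - 61/2)) - 45) = 25*((-3 + sqrt(-65/2)) - 45) = 25*((-3 + I*sqrt(130)/2) - 45) = 25*(-48 + I*sqrt(130)/2) = -1200 + 25*I*sqrt(130)/2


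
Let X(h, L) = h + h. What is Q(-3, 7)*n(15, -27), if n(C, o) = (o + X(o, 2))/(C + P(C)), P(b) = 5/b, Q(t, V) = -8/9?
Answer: 108/23 ≈ 4.6956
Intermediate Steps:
Q(t, V) = -8/9 (Q(t, V) = -8*1/9 = -8/9)
X(h, L) = 2*h
n(C, o) = 3*o/(C + 5/C) (n(C, o) = (o + 2*o)/(C + 5/C) = (3*o)/(C + 5/C) = 3*o/(C + 5/C))
Q(-3, 7)*n(15, -27) = -8*15*(-27)/(3*(5 + 15**2)) = -8*15*(-27)/(3*(5 + 225)) = -8*15*(-27)/(3*230) = -8/9*(-243/46) = 108/23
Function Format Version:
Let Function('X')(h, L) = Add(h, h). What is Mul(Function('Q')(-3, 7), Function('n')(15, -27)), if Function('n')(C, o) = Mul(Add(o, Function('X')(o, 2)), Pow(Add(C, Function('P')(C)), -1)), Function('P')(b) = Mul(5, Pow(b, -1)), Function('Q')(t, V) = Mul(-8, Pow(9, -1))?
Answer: Rational(108, 23) ≈ 4.6956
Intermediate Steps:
Function('Q')(t, V) = Rational(-8, 9) (Function('Q')(t, V) = Mul(-8, Rational(1, 9)) = Rational(-8, 9))
Function('X')(h, L) = Mul(2, h)
Function('n')(C, o) = Mul(3, o, Pow(Add(C, Mul(5, Pow(C, -1))), -1)) (Function('n')(C, o) = Mul(Add(o, Mul(2, o)), Pow(Add(C, Mul(5, Pow(C, -1))), -1)) = Mul(Mul(3, o), Pow(Add(C, Mul(5, Pow(C, -1))), -1)) = Mul(3, o, Pow(Add(C, Mul(5, Pow(C, -1))), -1)))
Mul(Function('Q')(-3, 7), Function('n')(15, -27)) = Mul(Rational(-8, 9), Mul(3, 15, -27, Pow(Add(5, Pow(15, 2)), -1))) = Mul(Rational(-8, 9), Mul(3, 15, -27, Pow(Add(5, 225), -1))) = Mul(Rational(-8, 9), Mul(3, 15, -27, Pow(230, -1))) = Mul(Rational(-8, 9), Mul(3, 15, -27, Rational(1, 230))) = Mul(Rational(-8, 9), Rational(-243, 46)) = Rational(108, 23)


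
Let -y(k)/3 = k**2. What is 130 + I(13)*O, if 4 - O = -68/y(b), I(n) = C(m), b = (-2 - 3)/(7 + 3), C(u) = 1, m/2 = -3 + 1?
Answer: 130/3 ≈ 43.333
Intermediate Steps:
m = -4 (m = 2*(-3 + 1) = 2*(-2) = -4)
b = -1/2 (b = -5/10 = -5*1/10 = -1/2 ≈ -0.50000)
y(k) = -3*k**2
I(n) = 1
O = -260/3 (O = 4 - (-68)/((-3*(-1/2)**2)) = 4 - (-68)/((-3*1/4)) = 4 - (-68)/(-3/4) = 4 - (-68)*(-4)/3 = 4 - 1*272/3 = 4 - 272/3 = -260/3 ≈ -86.667)
130 + I(13)*O = 130 + 1*(-260/3) = 130 - 260/3 = 130/3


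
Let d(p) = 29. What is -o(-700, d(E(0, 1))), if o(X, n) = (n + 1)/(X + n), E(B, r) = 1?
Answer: 30/671 ≈ 0.044709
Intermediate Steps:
o(X, n) = (1 + n)/(X + n)
-o(-700, d(E(0, 1))) = -(1 + 29)/(-700 + 29) = -30/(-671) = -(-1)*30/671 = -1*(-30/671) = 30/671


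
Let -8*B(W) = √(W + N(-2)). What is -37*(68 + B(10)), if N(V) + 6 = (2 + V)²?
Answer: -10027/4 ≈ -2506.8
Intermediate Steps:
N(V) = -6 + (2 + V)²
B(W) = -√(-6 + W)/8 (B(W) = -√(W + (-6 + (2 - 2)²))/8 = -√(W + (-6 + 0²))/8 = -√(W + (-6 + 0))/8 = -√(W - 6)/8 = -√(-6 + W)/8)
-37*(68 + B(10)) = -37*(68 - √(-6 + 10)/8) = -37*(68 - √4/8) = -37*(68 - ⅛*2) = -37*(68 - ¼) = -37*271/4 = -10027/4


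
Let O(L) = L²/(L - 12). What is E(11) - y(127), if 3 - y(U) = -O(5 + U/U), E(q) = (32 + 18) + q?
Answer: 64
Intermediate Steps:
O(L) = L²/(-12 + L)
E(q) = 50 + q
y(U) = -3 (y(U) = 3 - (-1)*(5 + U/U)²/(-12 + (5 + U/U)) = 3 - (-1)*(5 + 1)²/(-12 + (5 + 1)) = 3 - (-1)*6²/(-12 + 6) = 3 - (-1)*36/(-6) = 3 - (-1)*36*(-⅙) = 3 - (-1)*(-6) = 3 - 1*6 = 3 - 6 = -3)
E(11) - y(127) = (50 + 11) - 1*(-3) = 61 + 3 = 64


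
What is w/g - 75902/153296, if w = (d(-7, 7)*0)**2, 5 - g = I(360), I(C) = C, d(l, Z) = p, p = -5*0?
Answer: -37951/76648 ≈ -0.49513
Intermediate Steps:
p = 0
d(l, Z) = 0
g = -355 (g = 5 - 1*360 = 5 - 360 = -355)
w = 0 (w = (0*0)**2 = 0**2 = 0)
w/g - 75902/153296 = 0/(-355) - 75902/153296 = 0*(-1/355) - 75902*1/153296 = 0 - 37951/76648 = -37951/76648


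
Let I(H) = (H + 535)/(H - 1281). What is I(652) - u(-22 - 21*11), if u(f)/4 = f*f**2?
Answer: 40744799745/629 ≈ 6.4777e+7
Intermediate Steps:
u(f) = 4*f**3 (u(f) = 4*(f*f**2) = 4*f**3)
I(H) = (535 + H)/(-1281 + H)
I(652) - u(-22 - 21*11) = (535 + 652)/(-1281 + 652) - 4*(-22 - 21*11)**3 = 1187/(-629) - 4*(-22 - 231)**3 = -1/629*1187 - 4*(-253)**3 = -1187/629 - 4*(-16194277) = -1187/629 - 1*(-64777108) = -1187/629 + 64777108 = 40744799745/629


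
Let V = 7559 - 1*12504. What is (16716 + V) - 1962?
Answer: 9809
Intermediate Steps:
V = -4945 (V = 7559 - 12504 = -4945)
(16716 + V) - 1962 = (16716 - 4945) - 1962 = 11771 - 1962 = 9809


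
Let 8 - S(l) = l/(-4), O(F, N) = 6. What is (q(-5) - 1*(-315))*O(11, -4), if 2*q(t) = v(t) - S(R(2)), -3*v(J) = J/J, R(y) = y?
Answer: 3727/2 ≈ 1863.5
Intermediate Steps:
S(l) = 8 + l/4 (S(l) = 8 - l/(-4) = 8 - l*(-1)/4 = 8 - (-1)*l/4 = 8 + l/4)
v(J) = -1/3 (v(J) = -J/(3*J) = -1/3*1 = -1/3)
q(t) = -53/12 (q(t) = (-1/3 - (8 + (1/4)*2))/2 = (-1/3 - (8 + 1/2))/2 = (-1/3 - 1*17/2)/2 = (-1/3 - 17/2)/2 = (1/2)*(-53/6) = -53/12)
(q(-5) - 1*(-315))*O(11, -4) = (-53/12 - 1*(-315))*6 = (-53/12 + 315)*6 = (3727/12)*6 = 3727/2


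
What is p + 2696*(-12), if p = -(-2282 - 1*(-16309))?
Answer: -46379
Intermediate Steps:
p = -14027 (p = -(-2282 + 16309) = -1*14027 = -14027)
p + 2696*(-12) = -14027 + 2696*(-12) = -14027 - 32352 = -46379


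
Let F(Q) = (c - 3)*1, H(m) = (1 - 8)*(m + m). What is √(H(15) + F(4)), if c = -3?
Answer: 6*I*√6 ≈ 14.697*I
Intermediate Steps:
H(m) = -14*m
F(Q) = -6 (F(Q) = (-3 - 3)*1 = -6*1 = -6)
√(H(15) + F(4)) = √(-14*15 - 6) = √(-210 - 6) = √(-216) = 6*I*√6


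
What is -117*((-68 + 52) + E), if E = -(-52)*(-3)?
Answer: 20124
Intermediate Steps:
E = -156 (E = -1*156 = -156)
-117*((-68 + 52) + E) = -117*((-68 + 52) - 156) = -117*(-16 - 156) = -117*(-172) = 20124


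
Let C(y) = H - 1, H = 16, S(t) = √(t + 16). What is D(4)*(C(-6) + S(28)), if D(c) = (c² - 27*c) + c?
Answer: -1320 - 176*√11 ≈ -1903.7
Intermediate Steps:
D(c) = c² - 26*c
S(t) = √(16 + t)
C(y) = 15 (C(y) = 16 - 1 = 15)
D(4)*(C(-6) + S(28)) = (4*(-26 + 4))*(15 + √(16 + 28)) = (4*(-22))*(15 + √44) = -88*(15 + 2*√11) = -1320 - 176*√11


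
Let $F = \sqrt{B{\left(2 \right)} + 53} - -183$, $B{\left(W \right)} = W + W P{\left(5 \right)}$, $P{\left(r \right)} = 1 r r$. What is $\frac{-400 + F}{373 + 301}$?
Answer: $- \frac{217}{674} + \frac{\sqrt{105}}{674} \approx -0.30676$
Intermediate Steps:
$P{\left(r \right)} = r^{2}$ ($P{\left(r \right)} = r r = r^{2}$)
$B{\left(W \right)} = 26 W$ ($B{\left(W \right)} = W + W 5^{2} = W + W 25 = W + 25 W = 26 W$)
$F = 183 + \sqrt{105}$ ($F = \sqrt{26 \cdot 2 + 53} - -183 = \sqrt{52 + 53} + 183 = \sqrt{105} + 183 = 183 + \sqrt{105} \approx 193.25$)
$\frac{-400 + F}{373 + 301} = \frac{-400 + \left(183 + \sqrt{105}\right)}{373 + 301} = \frac{-217 + \sqrt{105}}{674} = \left(-217 + \sqrt{105}\right) \frac{1}{674} = - \frac{217}{674} + \frac{\sqrt{105}}{674}$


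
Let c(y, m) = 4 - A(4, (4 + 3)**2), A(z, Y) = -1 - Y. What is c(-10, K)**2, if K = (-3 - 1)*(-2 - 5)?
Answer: 2916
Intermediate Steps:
K = 28 (K = -4*(-7) = 28)
c(y, m) = 54 (c(y, m) = 4 - (-1 - (4 + 3)**2) = 4 - (-1 - 1*7**2) = 4 - (-1 - 1*49) = 4 - (-1 - 49) = 4 - 1*(-50) = 4 + 50 = 54)
c(-10, K)**2 = 54**2 = 2916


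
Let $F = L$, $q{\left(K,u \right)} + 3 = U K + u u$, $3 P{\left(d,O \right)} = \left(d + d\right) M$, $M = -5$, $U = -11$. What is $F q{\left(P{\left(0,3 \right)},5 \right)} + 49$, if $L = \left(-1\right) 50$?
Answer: $-1051$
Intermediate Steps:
$P{\left(d,O \right)} = - \frac{10 d}{3}$ ($P{\left(d,O \right)} = \frac{\left(d + d\right) \left(-5\right)}{3} = \frac{2 d \left(-5\right)}{3} = \frac{\left(-10\right) d}{3} = - \frac{10 d}{3}$)
$L = -50$
$q{\left(K,u \right)} = -3 + u^{2} - 11 K$ ($q{\left(K,u \right)} = -3 - \left(11 K - u u\right) = -3 - \left(- u^{2} + 11 K\right) = -3 + u^{2} - 11 K$)
$F = -50$
$F q{\left(P{\left(0,3 \right)},5 \right)} + 49 = - 50 \left(-3 + 5^{2} - 11 \left(\left(- \frac{10}{3}\right) 0\right)\right) + 49 = - 50 \left(-3 + 25 - 0\right) + 49 = - 50 \left(-3 + 25 + 0\right) + 49 = \left(-50\right) 22 + 49 = -1100 + 49 = -1051$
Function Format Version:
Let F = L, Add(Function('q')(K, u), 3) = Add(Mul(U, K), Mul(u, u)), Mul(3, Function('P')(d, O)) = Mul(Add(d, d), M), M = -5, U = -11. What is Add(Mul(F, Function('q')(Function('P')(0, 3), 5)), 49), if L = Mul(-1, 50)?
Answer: -1051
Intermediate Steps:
Function('P')(d, O) = Mul(Rational(-10, 3), d) (Function('P')(d, O) = Mul(Rational(1, 3), Mul(Add(d, d), -5)) = Mul(Rational(1, 3), Mul(Mul(2, d), -5)) = Mul(Rational(1, 3), Mul(-10, d)) = Mul(Rational(-10, 3), d))
L = -50
Function('q')(K, u) = Add(-3, Pow(u, 2), Mul(-11, K)) (Function('q')(K, u) = Add(-3, Add(Mul(-11, K), Mul(u, u))) = Add(-3, Add(Mul(-11, K), Pow(u, 2))) = Add(-3, Add(Pow(u, 2), Mul(-11, K))) = Add(-3, Pow(u, 2), Mul(-11, K)))
F = -50
Add(Mul(F, Function('q')(Function('P')(0, 3), 5)), 49) = Add(Mul(-50, Add(-3, Pow(5, 2), Mul(-11, Mul(Rational(-10, 3), 0)))), 49) = Add(Mul(-50, Add(-3, 25, Mul(-11, 0))), 49) = Add(Mul(-50, Add(-3, 25, 0)), 49) = Add(Mul(-50, 22), 49) = Add(-1100, 49) = -1051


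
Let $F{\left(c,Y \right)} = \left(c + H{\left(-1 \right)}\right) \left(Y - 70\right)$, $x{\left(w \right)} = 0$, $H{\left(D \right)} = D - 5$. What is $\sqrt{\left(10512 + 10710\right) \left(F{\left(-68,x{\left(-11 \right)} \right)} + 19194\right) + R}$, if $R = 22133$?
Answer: $\sqrt{517287161} \approx 22744.0$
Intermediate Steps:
$H{\left(D \right)} = -5 + D$
$F{\left(c,Y \right)} = \left(-70 + Y\right) \left(-6 + c\right)$ ($F{\left(c,Y \right)} = \left(c - 6\right) \left(Y - 70\right) = \left(c - 6\right) \left(-70 + Y\right) = \left(-6 + c\right) \left(-70 + Y\right) = \left(-70 + Y\right) \left(-6 + c\right)$)
$\sqrt{\left(10512 + 10710\right) \left(F{\left(-68,x{\left(-11 \right)} \right)} + 19194\right) + R} = \sqrt{\left(10512 + 10710\right) \left(\left(420 - -4760 - 0 + 0 \left(-68\right)\right) + 19194\right) + 22133} = \sqrt{21222 \left(\left(420 + 4760 + 0 + 0\right) + 19194\right) + 22133} = \sqrt{21222 \left(5180 + 19194\right) + 22133} = \sqrt{21222 \cdot 24374 + 22133} = \sqrt{517265028 + 22133} = \sqrt{517287161}$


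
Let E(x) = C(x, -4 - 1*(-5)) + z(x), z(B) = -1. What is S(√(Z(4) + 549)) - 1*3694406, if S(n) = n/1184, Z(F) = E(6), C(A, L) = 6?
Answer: -3694406 + √554/1184 ≈ -3.6944e+6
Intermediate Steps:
E(x) = 5 (E(x) = 6 - 1 = 5)
Z(F) = 5
S(n) = n/1184 (S(n) = n*(1/1184) = n/1184)
S(√(Z(4) + 549)) - 1*3694406 = √(5 + 549)/1184 - 1*3694406 = √554/1184 - 3694406 = -3694406 + √554/1184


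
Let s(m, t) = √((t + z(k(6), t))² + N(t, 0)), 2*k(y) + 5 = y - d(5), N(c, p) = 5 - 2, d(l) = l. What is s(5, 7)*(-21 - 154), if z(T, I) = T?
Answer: -350*√7 ≈ -926.01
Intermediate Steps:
N(c, p) = 3
k(y) = -5 + y/2 (k(y) = -5/2 + (y - 1*5)/2 = -5/2 + (y - 5)/2 = -5/2 + (-5 + y)/2 = -5/2 + (-5/2 + y/2) = -5 + y/2)
s(m, t) = √(3 + (-2 + t)²) (s(m, t) = √((t + (-5 + (½)*6))² + 3) = √((t + (-5 + 3))² + 3) = √((t - 2)² + 3) = √((-2 + t)² + 3) = √(3 + (-2 + t)²))
s(5, 7)*(-21 - 154) = √(3 + (-2 + 7)²)*(-21 - 154) = √(3 + 5²)*(-175) = √(3 + 25)*(-175) = √28*(-175) = (2*√7)*(-175) = -350*√7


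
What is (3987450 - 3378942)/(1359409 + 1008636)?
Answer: 608508/2368045 ≈ 0.25697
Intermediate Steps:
(3987450 - 3378942)/(1359409 + 1008636) = 608508/2368045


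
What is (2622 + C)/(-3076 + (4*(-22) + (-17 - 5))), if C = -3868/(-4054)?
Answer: -2658364/3229011 ≈ -0.82327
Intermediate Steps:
C = 1934/2027 (C = -3868*(-1/4054) = 1934/2027 ≈ 0.95412)
(2622 + C)/(-3076 + (4*(-22) + (-17 - 5))) = (2622 + 1934/2027)/(-3076 + (4*(-22) + (-17 - 5))) = 5316728/(2027*(-3076 + (-88 - 22))) = 5316728/(2027*(-3076 - 110)) = (5316728/2027)/(-3186) = (5316728/2027)*(-1/3186) = -2658364/3229011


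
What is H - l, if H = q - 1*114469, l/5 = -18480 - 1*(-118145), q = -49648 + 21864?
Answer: -640578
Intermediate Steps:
q = -27784
l = 498325 (l = 5*(-18480 - 1*(-118145)) = 5*(-18480 + 118145) = 5*99665 = 498325)
H = -142253 (H = -27784 - 1*114469 = -27784 - 114469 = -142253)
H - l = -142253 - 1*498325 = -142253 - 498325 = -640578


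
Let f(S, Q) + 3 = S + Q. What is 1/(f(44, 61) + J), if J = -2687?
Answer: -1/2585 ≈ -0.00038685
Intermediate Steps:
f(S, Q) = -3 + Q + S (f(S, Q) = -3 + (S + Q) = -3 + (Q + S) = -3 + Q + S)
1/(f(44, 61) + J) = 1/((-3 + 61 + 44) - 2687) = 1/(102 - 2687) = 1/(-2585) = -1/2585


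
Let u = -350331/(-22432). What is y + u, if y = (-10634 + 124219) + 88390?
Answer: 4531053531/22432 ≈ 2.0199e+5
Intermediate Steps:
u = 350331/22432 (u = -350331*(-1/22432) = 350331/22432 ≈ 15.617)
y = 201975 (y = 113585 + 88390 = 201975)
y + u = 201975 + 350331/22432 = 4531053531/22432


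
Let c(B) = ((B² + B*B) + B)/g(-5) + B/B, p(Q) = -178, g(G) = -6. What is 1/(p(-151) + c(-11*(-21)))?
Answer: -2/36005 ≈ -5.5548e-5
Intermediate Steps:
c(B) = 1 - B²/3 - B/6 (c(B) = ((B² + B*B) + B)/(-6) + B/B = ((B² + B²) + B)*(-⅙) + 1 = (2*B² + B)*(-⅙) + 1 = (B + 2*B²)*(-⅙) + 1 = (-B²/3 - B/6) + 1 = 1 - B²/3 - B/6)
1/(p(-151) + c(-11*(-21))) = 1/(-178 + (1 - (-11*(-21))²/3 - (-11)*(-21)/6)) = 1/(-178 + (1 - ⅓*231² - ⅙*231)) = 1/(-178 + (1 - ⅓*53361 - 77/2)) = 1/(-178 + (1 - 17787 - 77/2)) = 1/(-178 - 35649/2) = 1/(-36005/2) = -2/36005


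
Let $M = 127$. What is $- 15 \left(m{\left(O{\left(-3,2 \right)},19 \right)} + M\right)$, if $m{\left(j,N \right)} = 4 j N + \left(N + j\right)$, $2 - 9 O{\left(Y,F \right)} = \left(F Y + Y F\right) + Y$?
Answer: $- \frac{13115}{3} \approx -4371.7$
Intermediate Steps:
$O{\left(Y,F \right)} = \frac{2}{9} - \frac{Y}{9} - \frac{2 F Y}{9}$ ($O{\left(Y,F \right)} = \frac{2}{9} - \frac{\left(F Y + Y F\right) + Y}{9} = \frac{2}{9} - \frac{\left(F Y + F Y\right) + Y}{9} = \frac{2}{9} - \frac{2 F Y + Y}{9} = \frac{2}{9} - \frac{Y + 2 F Y}{9} = \frac{2}{9} - \left(\frac{Y}{9} + \frac{2 F Y}{9}\right) = \frac{2}{9} - \frac{Y}{9} - \frac{2 F Y}{9}$)
$m{\left(j,N \right)} = N + j + 4 N j$ ($m{\left(j,N \right)} = 4 N j + \left(N + j\right) = N + j + 4 N j$)
$- 15 \left(m{\left(O{\left(-3,2 \right)},19 \right)} + M\right) = - 15 \left(\left(19 - \left(- \frac{5}{9} - \frac{4}{3}\right) + 4 \cdot 19 \left(\frac{2}{9} - - \frac{1}{3} - \frac{4}{9} \left(-3\right)\right)\right) + 127\right) = - 15 \left(\left(19 + \left(\frac{2}{9} + \frac{1}{3} + \frac{4}{3}\right) + 4 \cdot 19 \left(\frac{2}{9} + \frac{1}{3} + \frac{4}{3}\right)\right) + 127\right) = - 15 \left(\left(19 + \frac{17}{9} + 4 \cdot 19 \cdot \frac{17}{9}\right) + 127\right) = - 15 \left(\left(19 + \frac{17}{9} + \frac{1292}{9}\right) + 127\right) = - 15 \left(\frac{1480}{9} + 127\right) = \left(-15\right) \frac{2623}{9} = - \frac{13115}{3}$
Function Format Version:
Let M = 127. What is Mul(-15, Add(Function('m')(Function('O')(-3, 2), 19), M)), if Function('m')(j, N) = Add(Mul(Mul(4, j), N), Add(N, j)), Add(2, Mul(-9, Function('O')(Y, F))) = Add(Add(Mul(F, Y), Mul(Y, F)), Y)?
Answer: Rational(-13115, 3) ≈ -4371.7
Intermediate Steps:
Function('O')(Y, F) = Add(Rational(2, 9), Mul(Rational(-1, 9), Y), Mul(Rational(-2, 9), F, Y)) (Function('O')(Y, F) = Add(Rational(2, 9), Mul(Rational(-1, 9), Add(Add(Mul(F, Y), Mul(Y, F)), Y))) = Add(Rational(2, 9), Mul(Rational(-1, 9), Add(Add(Mul(F, Y), Mul(F, Y)), Y))) = Add(Rational(2, 9), Mul(Rational(-1, 9), Add(Mul(2, F, Y), Y))) = Add(Rational(2, 9), Mul(Rational(-1, 9), Add(Y, Mul(2, F, Y)))) = Add(Rational(2, 9), Add(Mul(Rational(-1, 9), Y), Mul(Rational(-2, 9), F, Y))) = Add(Rational(2, 9), Mul(Rational(-1, 9), Y), Mul(Rational(-2, 9), F, Y)))
Function('m')(j, N) = Add(N, j, Mul(4, N, j)) (Function('m')(j, N) = Add(Mul(4, N, j), Add(N, j)) = Add(N, j, Mul(4, N, j)))
Mul(-15, Add(Function('m')(Function('O')(-3, 2), 19), M)) = Mul(-15, Add(Add(19, Add(Rational(2, 9), Mul(Rational(-1, 9), -3), Mul(Rational(-2, 9), 2, -3)), Mul(4, 19, Add(Rational(2, 9), Mul(Rational(-1, 9), -3), Mul(Rational(-2, 9), 2, -3)))), 127)) = Mul(-15, Add(Add(19, Add(Rational(2, 9), Rational(1, 3), Rational(4, 3)), Mul(4, 19, Add(Rational(2, 9), Rational(1, 3), Rational(4, 3)))), 127)) = Mul(-15, Add(Add(19, Rational(17, 9), Mul(4, 19, Rational(17, 9))), 127)) = Mul(-15, Add(Add(19, Rational(17, 9), Rational(1292, 9)), 127)) = Mul(-15, Add(Rational(1480, 9), 127)) = Mul(-15, Rational(2623, 9)) = Rational(-13115, 3)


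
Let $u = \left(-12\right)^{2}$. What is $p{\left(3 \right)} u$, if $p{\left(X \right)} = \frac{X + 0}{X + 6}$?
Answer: $48$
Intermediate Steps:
$u = 144$
$p{\left(X \right)} = \frac{X}{6 + X}$
$p{\left(3 \right)} u = \frac{3}{6 + 3} \cdot 144 = \frac{3}{9} \cdot 144 = 3 \cdot \frac{1}{9} \cdot 144 = \frac{1}{3} \cdot 144 = 48$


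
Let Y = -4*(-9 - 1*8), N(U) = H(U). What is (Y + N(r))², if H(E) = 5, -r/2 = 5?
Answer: 5329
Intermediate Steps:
r = -10 (r = -2*5 = -10)
N(U) = 5
Y = 68 (Y = -4*(-9 - 8) = -4*(-17) = 68)
(Y + N(r))² = (68 + 5)² = 73² = 5329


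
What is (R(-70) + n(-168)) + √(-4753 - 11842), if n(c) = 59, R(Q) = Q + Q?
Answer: -81 + I*√16595 ≈ -81.0 + 128.82*I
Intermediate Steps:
R(Q) = 2*Q
(R(-70) + n(-168)) + √(-4753 - 11842) = (2*(-70) + 59) + √(-4753 - 11842) = (-140 + 59) + √(-16595) = -81 + I*√16595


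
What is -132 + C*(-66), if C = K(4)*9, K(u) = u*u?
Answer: -9636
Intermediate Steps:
K(u) = u²
C = 144 (C = 4²*9 = 16*9 = 144)
-132 + C*(-66) = -132 + 144*(-66) = -132 - 9504 = -9636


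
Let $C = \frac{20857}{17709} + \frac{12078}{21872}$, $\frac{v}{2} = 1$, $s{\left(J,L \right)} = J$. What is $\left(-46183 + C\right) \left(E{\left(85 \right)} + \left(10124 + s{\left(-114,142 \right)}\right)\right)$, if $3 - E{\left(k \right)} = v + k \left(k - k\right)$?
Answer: $- \frac{29845208577710093}{64555208} \approx -4.6232 \cdot 10^{8}$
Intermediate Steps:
$v = 2$ ($v = 2 \cdot 1 = 2$)
$C = \frac{335036803}{193665624}$ ($C = 20857 \cdot \frac{1}{17709} + 12078 \cdot \frac{1}{21872} = \frac{20857}{17709} + \frac{6039}{10936} = \frac{335036803}{193665624} \approx 1.73$)
$E{\left(k \right)} = 1$ ($E{\left(k \right)} = 3 - \left(2 + k \left(k - k\right)\right) = 3 - \left(2 + k 0\right) = 3 - \left(2 + 0\right) = 3 - 2 = 1$)
$\left(-46183 + C\right) \left(E{\left(85 \right)} + \left(10124 + s{\left(-114,142 \right)}\right)\right) = \left(-46183 + \frac{335036803}{193665624}\right) \left(1 + \left(10124 - 114\right)\right) = - \frac{8943724476389 \left(1 + 10010\right)}{193665624} = \left(- \frac{8943724476389}{193665624}\right) 10011 = - \frac{29845208577710093}{64555208}$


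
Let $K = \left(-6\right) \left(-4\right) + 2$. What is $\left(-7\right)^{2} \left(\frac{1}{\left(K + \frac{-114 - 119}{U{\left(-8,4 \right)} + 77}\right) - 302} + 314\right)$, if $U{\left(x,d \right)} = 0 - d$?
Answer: $\frac{313578489}{20381} \approx 15386.0$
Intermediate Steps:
$U{\left(x,d \right)} = - d$
$K = 26$ ($K = 24 + 2 = 26$)
$\left(-7\right)^{2} \left(\frac{1}{\left(K + \frac{-114 - 119}{U{\left(-8,4 \right)} + 77}\right) - 302} + 314\right) = \left(-7\right)^{2} \left(\frac{1}{\left(26 + \frac{-114 - 119}{\left(-1\right) 4 + 77}\right) - 302} + 314\right) = 49 \left(\frac{1}{\left(26 - \frac{233}{-4 + 77}\right) - 302} + 314\right) = 49 \left(\frac{1}{\left(26 - \frac{233}{73}\right) - 302} + 314\right) = 49 \left(\frac{1}{\frac{1665}{73} - 302} + 314\right) = 49 \left(\frac{1}{- \frac{20381}{73}} + 314\right) = 49 \left(- \frac{73}{20381} + 314\right) = 49 \cdot \frac{6399561}{20381} = \frac{313578489}{20381}$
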